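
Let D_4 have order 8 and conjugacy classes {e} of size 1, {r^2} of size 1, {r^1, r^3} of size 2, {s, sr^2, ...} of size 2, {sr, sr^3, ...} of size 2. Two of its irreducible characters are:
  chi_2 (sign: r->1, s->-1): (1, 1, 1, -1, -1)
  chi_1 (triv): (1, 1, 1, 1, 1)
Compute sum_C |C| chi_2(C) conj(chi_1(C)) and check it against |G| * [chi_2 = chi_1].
Sum = 0; so <chi_2, chi_1> = 0 (distinct irreducibles are orthogonal).

Compute term by term over conjugacy classes (|C| * chi_2(C) * conj(chi_1(C))):
  1*(1)*conj(1) + 1*(1)*conj(1) + 2*(1)*conj(1) + 2*(-1)*conj(1) + 2*(-1)*conj(1)
  = (1) + (1) + (2) + (-2) + (-2)
  = 0.
Dividing by |G| = 8 gives 0/8 = 0, matching the row-orthogonality relation <chi_2, chi_1> = [chi_2 = chi_1].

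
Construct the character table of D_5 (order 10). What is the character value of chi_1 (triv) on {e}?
Conjugacy classes: {e} of size 1, {r^1, r^4} of size 2, {r^2, r^3} of size 2, {s, sr, ..., sr^4} of size 5.
Character table:
  irrep \ class              {e} (size 1)  {r^1, r^4} (size 2)  {r^2, r^3} (size 2)  {s, sr, ..., sr^4} (size 5)
  chi_1 (triv)               1             1                    1                    1                          
  chi_2 (sign: r->1, s->-1)  1             1                    1                    -1                         
  chi_3 (2d, j=1)            2             -1/2 + sqrt(5)/2     -sqrt(5)/2 - 1/2     0                          
  chi_4 (2d, j=2)            2             -sqrt(5)/2 - 1/2     -1/2 + sqrt(5)/2     0                          

Spot check: chi_1 (triv) on {e} = 1.

Working: D_5 has order 2*5 = 10 with 4 conjugacy classes, hence 4 irreducibles. Sum of squared dims 1 + 1 + 4 + 4 = 10 = |G|. Linear characters come from the abelianisation; the 2-dimensional irreps have character r^k -> 2*cos(2*pi*j*k/5), reflections -> 0.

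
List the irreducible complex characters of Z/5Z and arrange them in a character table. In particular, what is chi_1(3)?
Character table of Z/5Z (irreps indexed chi_0,...,chi_4 with chi_k(m) = zeta_5^(k*m), zeta_5 = exp(2*pi*i/5)):
  irrep \ class  {0} (size 1)  {1} (size 1)    {2} (size 1)    {3} (size 1)    {4} (size 1)  
  chi_0          1             1               1               1               1             
  chi_1          1             exp(2*I*pi/5)   exp(4*I*pi/5)   exp(-4*I*pi/5)  exp(-2*I*pi/5)
  chi_2          1             exp(4*I*pi/5)   exp(-2*I*pi/5)  exp(2*I*pi/5)   exp(-4*I*pi/5)
  chi_3          1             exp(-4*I*pi/5)  exp(2*I*pi/5)   exp(-2*I*pi/5)  exp(4*I*pi/5) 
  chi_4          1             exp(-2*I*pi/5)  exp(-4*I*pi/5)  exp(4*I*pi/5)   exp(2*I*pi/5) 

Spot check: chi_1(3) = zeta_5^(1*3) = zeta_5^3 = exp(-4*I*pi/5).

Argument: Z/5Z is abelian, so all 5 irreducible complex representations are 1-dimensional. They are given by chi_k(m) = zeta_5^(k*m) for k = 0,...,4. Row orthogonality: sum_m chi_k(m) conj(chi_l(m)) = 5 * [k = l].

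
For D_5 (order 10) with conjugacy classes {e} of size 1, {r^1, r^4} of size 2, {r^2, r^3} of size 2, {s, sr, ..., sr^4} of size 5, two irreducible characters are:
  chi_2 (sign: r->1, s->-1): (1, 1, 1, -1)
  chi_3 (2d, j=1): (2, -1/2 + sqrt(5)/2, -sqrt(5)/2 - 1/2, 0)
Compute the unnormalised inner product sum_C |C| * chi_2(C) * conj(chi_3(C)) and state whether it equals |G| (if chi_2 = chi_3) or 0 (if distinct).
Sum = 0; so <chi_2, chi_3> = 0 (distinct irreducibles are orthogonal).

Solution. Compute term by term over conjugacy classes (|C| * chi_2(C) * conj(chi_3(C))):
  1*(1)*conj(2) + 2*(1)*conj(-1/2 + sqrt(5)/2) + 2*(1)*conj(-sqrt(5)/2 - 1/2) + 5*(-1)*conj(0)
  = (2) + (-1 + sqrt(5)) + (-sqrt(5) - 1) + (0)
  = 0.
Dividing by |G| = 10 gives 0/10 = 0, matching the row-orthogonality relation <chi_2, chi_3> = [chi_2 = chi_3].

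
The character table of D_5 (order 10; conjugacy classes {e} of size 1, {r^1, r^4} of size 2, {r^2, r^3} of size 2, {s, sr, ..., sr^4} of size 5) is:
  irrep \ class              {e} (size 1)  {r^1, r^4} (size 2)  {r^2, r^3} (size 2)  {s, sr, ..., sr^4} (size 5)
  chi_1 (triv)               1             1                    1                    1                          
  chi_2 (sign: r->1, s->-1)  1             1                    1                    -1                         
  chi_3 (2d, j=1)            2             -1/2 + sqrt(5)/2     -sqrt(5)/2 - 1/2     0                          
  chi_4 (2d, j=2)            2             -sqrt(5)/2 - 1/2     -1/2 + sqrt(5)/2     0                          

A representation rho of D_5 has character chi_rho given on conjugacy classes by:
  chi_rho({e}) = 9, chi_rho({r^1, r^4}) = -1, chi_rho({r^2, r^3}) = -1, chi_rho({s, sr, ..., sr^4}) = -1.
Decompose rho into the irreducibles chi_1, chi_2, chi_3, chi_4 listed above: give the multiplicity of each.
Multiplicities: chi_1: 0, chi_2: 1, chi_3: 2, chi_4: 2.

Working: Use <chi_rho, chi> = (1/|G|) sum_C |C| * chi_rho(C) * conj(chi(C)) with |G| = 10 for each irreducible chi in the table:
  <chi_rho, chi_1> = (1/10)[1*(9)*conj(1) + 2*(-1)*conj(1) + 2*(-1)*conj(1) + 5*(-1)*conj(1)]
      = (1/10)[(9) + (-2) + (-2) + (-5)] = 0/10 = 0
  <chi_rho, chi_2> = (1/10)[1*(9)*conj(1) + 2*(-1)*conj(1) + 2*(-1)*conj(1) + 5*(-1)*conj(-1)]
      = (1/10)[(9) + (-2) + (-2) + (5)] = 10/10 = 1
  <chi_rho, chi_3> = (1/10)[1*(9)*conj(2) + 2*(-1)*conj(-1/2 + sqrt(5)/2) + 2*(-1)*conj(-sqrt(5)/2 - 1/2) + 5*(-1)*conj(0)]
      = (1/10)[(18) + (1 - sqrt(5)) + (1 + sqrt(5)) + (0)] = 20/10 = 2
  <chi_rho, chi_4> = (1/10)[1*(9)*conj(2) + 2*(-1)*conj(-sqrt(5)/2 - 1/2) + 2*(-1)*conj(-1/2 + sqrt(5)/2) + 5*(-1)*conj(0)]
      = (1/10)[(18) + (1 + sqrt(5)) + (1 - sqrt(5)) + (0)] = 20/10 = 2
Dimension check: dim(rho) = sum (mult * dim) = 0*1 + 1*1 + 2*2 + 2*2 = 9 = chi_rho(e) = 9.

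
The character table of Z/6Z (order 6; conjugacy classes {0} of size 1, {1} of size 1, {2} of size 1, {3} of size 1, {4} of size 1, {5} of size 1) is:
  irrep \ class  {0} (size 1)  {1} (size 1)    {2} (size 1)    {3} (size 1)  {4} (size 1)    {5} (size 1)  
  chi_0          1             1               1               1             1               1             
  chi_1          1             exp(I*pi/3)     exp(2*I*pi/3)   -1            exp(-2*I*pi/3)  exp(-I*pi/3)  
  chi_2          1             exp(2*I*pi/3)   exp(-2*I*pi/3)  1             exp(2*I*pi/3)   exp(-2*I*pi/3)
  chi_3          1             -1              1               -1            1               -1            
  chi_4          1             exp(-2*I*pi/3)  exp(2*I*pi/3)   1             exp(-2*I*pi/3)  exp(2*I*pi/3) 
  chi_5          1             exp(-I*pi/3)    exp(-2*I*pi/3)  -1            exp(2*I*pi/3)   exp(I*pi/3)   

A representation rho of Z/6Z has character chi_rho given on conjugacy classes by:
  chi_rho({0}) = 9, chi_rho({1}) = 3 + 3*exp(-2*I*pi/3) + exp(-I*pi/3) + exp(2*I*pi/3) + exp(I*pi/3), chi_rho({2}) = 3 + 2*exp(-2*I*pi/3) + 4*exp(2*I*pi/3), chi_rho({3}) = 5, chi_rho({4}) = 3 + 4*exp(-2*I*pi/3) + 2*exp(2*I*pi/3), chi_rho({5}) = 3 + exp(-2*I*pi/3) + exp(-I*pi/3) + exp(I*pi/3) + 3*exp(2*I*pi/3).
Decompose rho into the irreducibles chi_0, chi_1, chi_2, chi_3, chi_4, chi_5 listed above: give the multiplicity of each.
Multiplicities: chi_0: 3, chi_1: 1, chi_2: 1, chi_3: 0, chi_4: 3, chi_5: 1.

Argument: Use <chi_rho, chi> = (1/|G|) sum_C |C| * chi_rho(C) * conj(chi(C)) with |G| = 6 for each irreducible chi in the table:
  <chi_rho, chi_0> = (1/6)[1*(9)*conj(1) + 1*(3 + 3*exp(-2*I*pi/3) + exp(-I*pi/3) + exp(2*I*pi/3) + exp(I*pi/3))*conj(1) + 1*(3 + 2*exp(-2*I*pi/3) + 4*exp(2*I*pi/3))*conj(1) + 1*(5)*conj(1) + 1*(3 + 4*exp(-2*I*pi/3) + 2*exp(2*I*pi/3))*conj(1) + 1*(3 + exp(-2*I*pi/3) + exp(-I*pi/3) + exp(I*pi/3) + 3*exp(2*I*pi/3))*conj(1)]
      = (1/6)[(9) + (3 + 3*exp(-2*I*pi/3) + exp(-I*pi/3) + exp(2*I*pi/3) + exp(I*pi/3)) + (3 + 2*exp(-2*I*pi/3) + 4*exp(2*I*pi/3)) + (5) + (3 + 4*exp(-2*I*pi/3) + 2*exp(2*I*pi/3)) + (3 + exp(-2*I*pi/3) + exp(-I*pi/3) + exp(I*pi/3) + 3*exp(2*I*pi/3))] = 18/6 = 3
  <chi_rho, chi_1> = (1/6)[1*(9)*conj(1) + 1*(3 + 3*exp(-2*I*pi/3) + exp(-I*pi/3) + exp(2*I*pi/3) + exp(I*pi/3))*conj(exp(I*pi/3)) + 1*(3 + 2*exp(-2*I*pi/3) + 4*exp(2*I*pi/3))*conj(exp(2*I*pi/3)) + 1*(5)*conj(-1) + 1*(3 + 4*exp(-2*I*pi/3) + 2*exp(2*I*pi/3))*conj(exp(-2*I*pi/3)) + 1*(3 + exp(-2*I*pi/3) + exp(-I*pi/3) + exp(I*pi/3) + 3*exp(2*I*pi/3))*conj(exp(-I*pi/3))]
      = (1/6)[(9) + (-2 + 3*exp(-I*pi/3) + exp(-2*I*pi/3) + exp(I*pi/3)) + (4 + 3*exp(-2*I*pi/3) + 2*exp(2*I*pi/3)) + (-5) + (4 + 2*exp(-2*I*pi/3) + 3*exp(2*I*pi/3)) + (-2 + exp(-I*pi/3) + exp(2*I*pi/3) + 3*exp(I*pi/3))] = 6/6 = 1
  <chi_rho, chi_2> = (1/6)[1*(9)*conj(1) + 1*(3 + 3*exp(-2*I*pi/3) + exp(-I*pi/3) + exp(2*I*pi/3) + exp(I*pi/3))*conj(exp(2*I*pi/3)) + 1*(3 + 2*exp(-2*I*pi/3) + 4*exp(2*I*pi/3))*conj(exp(-2*I*pi/3)) + 1*(5)*conj(1) + 1*(3 + 4*exp(-2*I*pi/3) + 2*exp(2*I*pi/3))*conj(exp(2*I*pi/3)) + 1*(3 + exp(-2*I*pi/3) + exp(-I*pi/3) + exp(I*pi/3) + 3*exp(2*I*pi/3))*conj(exp(-2*I*pi/3))]
      = (1/6)[(9) + (3*exp(-2*I*pi/3) + exp(-I*pi/3) + 3*exp(2*I*pi/3)) + (2 + 4*exp(-2*I*pi/3) + 3*exp(2*I*pi/3)) + (5) + (2 + 3*exp(-2*I*pi/3) + 4*exp(2*I*pi/3)) + (3*exp(-2*I*pi/3) + exp(I*pi/3) + 3*exp(2*I*pi/3))] = 6/6 = 1
  <chi_rho, chi_3> = (1/6)[1*(9)*conj(1) + 1*(3 + 3*exp(-2*I*pi/3) + exp(-I*pi/3) + exp(2*I*pi/3) + exp(I*pi/3))*conj(-1) + 1*(3 + 2*exp(-2*I*pi/3) + 4*exp(2*I*pi/3))*conj(1) + 1*(5)*conj(-1) + 1*(3 + 4*exp(-2*I*pi/3) + 2*exp(2*I*pi/3))*conj(1) + 1*(3 + exp(-2*I*pi/3) + exp(-I*pi/3) + exp(I*pi/3) + 3*exp(2*I*pi/3))*conj(-1)]
      = (1/6)[(9) + (-3 - exp(I*pi/3) - exp(2*I*pi/3) - exp(-I*pi/3) - 3*exp(-2*I*pi/3)) + (3 + 2*exp(-2*I*pi/3) + 4*exp(2*I*pi/3)) + (-5) + (3 + 4*exp(-2*I*pi/3) + 2*exp(2*I*pi/3)) + (-3 - 3*exp(2*I*pi/3) - exp(I*pi/3) - exp(-I*pi/3) - exp(-2*I*pi/3))] = 0/6 = 0
  <chi_rho, chi_4> = (1/6)[1*(9)*conj(1) + 1*(3 + 3*exp(-2*I*pi/3) + exp(-I*pi/3) + exp(2*I*pi/3) + exp(I*pi/3))*conj(exp(-2*I*pi/3)) + 1*(3 + 2*exp(-2*I*pi/3) + 4*exp(2*I*pi/3))*conj(exp(2*I*pi/3)) + 1*(5)*conj(1) + 1*(3 + 4*exp(-2*I*pi/3) + 2*exp(2*I*pi/3))*conj(exp(-2*I*pi/3)) + 1*(3 + exp(-2*I*pi/3) + exp(-I*pi/3) + exp(I*pi/3) + 3*exp(2*I*pi/3))*conj(exp(2*I*pi/3))]
      = (1/6)[(9) + (2 + exp(-2*I*pi/3) + exp(I*pi/3) + 3*exp(2*I*pi/3)) + (4 + 3*exp(-2*I*pi/3) + 2*exp(2*I*pi/3)) + (5) + (4 + 2*exp(-2*I*pi/3) + 3*exp(2*I*pi/3)) + (2 + 3*exp(-2*I*pi/3) + exp(-I*pi/3) + exp(2*I*pi/3))] = 18/6 = 3
  <chi_rho, chi_5> = (1/6)[1*(9)*conj(1) + 1*(3 + 3*exp(-2*I*pi/3) + exp(-I*pi/3) + exp(2*I*pi/3) + exp(I*pi/3))*conj(exp(-I*pi/3)) + 1*(3 + 2*exp(-2*I*pi/3) + 4*exp(2*I*pi/3))*conj(exp(-2*I*pi/3)) + 1*(5)*conj(-1) + 1*(3 + 4*exp(-2*I*pi/3) + 2*exp(2*I*pi/3))*conj(exp(2*I*pi/3)) + 1*(3 + exp(-2*I*pi/3) + exp(-I*pi/3) + exp(I*pi/3) + 3*exp(2*I*pi/3))*conj(exp(I*pi/3))]
      = (1/6)[(9) + (3*exp(-I*pi/3) + exp(2*I*pi/3) + 3*exp(I*pi/3)) + (2 + 4*exp(-2*I*pi/3) + 3*exp(2*I*pi/3)) + (-5) + (2 + 3*exp(-2*I*pi/3) + 4*exp(2*I*pi/3)) + (3*exp(-I*pi/3) + exp(-2*I*pi/3) + 3*exp(I*pi/3))] = 6/6 = 1
(Exp terms are combined using exp(i*s)*conj(exp(i*t)) = exp(i*(s-t)), and sums of them are collapsed using the identity that for every m > 1 the m distinct m-th roots of unity sum to 0, e.g. 1 + exp(2*I*pi/3) + exp(-2*I*pi/3) = 0.)
Dimension check: dim(rho) = sum (mult * dim) = 3*1 + 1*1 + 1*1 + 0*1 + 3*1 + 1*1 = 9 = chi_rho(e) = 9.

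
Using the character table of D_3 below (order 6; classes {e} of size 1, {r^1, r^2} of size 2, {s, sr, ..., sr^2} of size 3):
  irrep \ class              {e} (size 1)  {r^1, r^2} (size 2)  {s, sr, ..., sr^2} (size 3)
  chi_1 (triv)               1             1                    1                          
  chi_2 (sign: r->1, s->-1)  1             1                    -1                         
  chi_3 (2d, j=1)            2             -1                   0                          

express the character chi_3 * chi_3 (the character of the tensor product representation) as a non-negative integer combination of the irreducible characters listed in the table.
chi_3 tensor chi_3 = chi_1 + chi_2 + chi_3 (all other irreducibles have multiplicity 0).

Solution. The character of a tensor product is the pointwise product (chi_3 * chi_3)(C) = chi_3(C) * chi_3(C):
  {e}: (2)*(2), {r^1, r^2}: (-1)*(-1), {s, sr, ..., sr^2}: (0)*(0)
so (chi_3 * chi_3) takes values
  {e} -> 4, {r^1, r^2} -> 1, {s, sr, ..., sr^2} -> 0.
Now take the inner product of this character with each irreducible chi from the table, <chi_3*chi_3, chi> = (1/6) sum_C |C| (chi_3*chi_3)(C) conj(chi(C)):
  <chi_3*chi_3, chi_1> = (1/6)[1*(4)*conj(1) + 2*(1)*conj(1) + 3*(0)*conj(1)]
      = (1/6)[(4) + (2) + (0)] = 6/6 = 1
  <chi_3*chi_3, chi_2> = (1/6)[1*(4)*conj(1) + 2*(1)*conj(1) + 3*(0)*conj(-1)]
      = (1/6)[(4) + (2) + (0)] = 6/6 = 1
  <chi_3*chi_3, chi_3> = (1/6)[1*(4)*conj(2) + 2*(1)*conj(-1) + 3*(0)*conj(0)]
      = (1/6)[(8) + (-2) + (0)] = 6/6 = 1
Hence the multiplicities are chi_1: 1, chi_2: 1, chi_3: 1. Dimension check: dim(chi_3)*dim(chi_3) = 2*2 = 4 and sum (mult * dim) = 1*1 + 1*1 + 1*2 = 4.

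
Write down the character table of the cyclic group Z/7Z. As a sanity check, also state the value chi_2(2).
Character table of Z/7Z (irreps indexed chi_0,...,chi_6 with chi_k(m) = zeta_7^(k*m), zeta_7 = exp(2*pi*i/7)):
  irrep \ class  {0} (size 1)  {1} (size 1)    {2} (size 1)    {3} (size 1)    {4} (size 1)    {5} (size 1)    {6} (size 1)  
  chi_0          1             1               1               1               1               1               1             
  chi_1          1             exp(2*I*pi/7)   exp(4*I*pi/7)   exp(6*I*pi/7)   exp(-6*I*pi/7)  exp(-4*I*pi/7)  exp(-2*I*pi/7)
  chi_2          1             exp(4*I*pi/7)   exp(-6*I*pi/7)  exp(-2*I*pi/7)  exp(2*I*pi/7)   exp(6*I*pi/7)   exp(-4*I*pi/7)
  chi_3          1             exp(6*I*pi/7)   exp(-2*I*pi/7)  exp(4*I*pi/7)   exp(-4*I*pi/7)  exp(2*I*pi/7)   exp(-6*I*pi/7)
  chi_4          1             exp(-6*I*pi/7)  exp(2*I*pi/7)   exp(-4*I*pi/7)  exp(4*I*pi/7)   exp(-2*I*pi/7)  exp(6*I*pi/7) 
  chi_5          1             exp(-4*I*pi/7)  exp(6*I*pi/7)   exp(2*I*pi/7)   exp(-2*I*pi/7)  exp(-6*I*pi/7)  exp(4*I*pi/7) 
  chi_6          1             exp(-2*I*pi/7)  exp(-4*I*pi/7)  exp(-6*I*pi/7)  exp(6*I*pi/7)   exp(4*I*pi/7)   exp(2*I*pi/7) 

Spot check: chi_2(2) = zeta_7^(2*2) = zeta_7^4 = exp(-6*I*pi/7).

Argument: Z/7Z is abelian, so all 7 irreducible complex representations are 1-dimensional. They are given by chi_k(m) = zeta_7^(k*m) for k = 0,...,6. Row orthogonality: sum_m chi_k(m) conj(chi_l(m)) = 7 * [k = l].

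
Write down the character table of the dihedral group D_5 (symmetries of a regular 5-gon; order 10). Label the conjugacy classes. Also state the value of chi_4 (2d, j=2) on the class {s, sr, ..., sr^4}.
Conjugacy classes: {e} of size 1, {r^1, r^4} of size 2, {r^2, r^3} of size 2, {s, sr, ..., sr^4} of size 5.
Character table:
  irrep \ class              {e} (size 1)  {r^1, r^4} (size 2)  {r^2, r^3} (size 2)  {s, sr, ..., sr^4} (size 5)
  chi_1 (triv)               1             1                    1                    1                          
  chi_2 (sign: r->1, s->-1)  1             1                    1                    -1                         
  chi_3 (2d, j=1)            2             -1/2 + sqrt(5)/2     -sqrt(5)/2 - 1/2     0                          
  chi_4 (2d, j=2)            2             -sqrt(5)/2 - 1/2     -1/2 + sqrt(5)/2     0                          

Spot check: chi_4 (2d, j=2) on {s, sr, ..., sr^4} = 0.

Working: D_5 has order 2*5 = 10 with 4 conjugacy classes, hence 4 irreducibles. Sum of squared dims 1 + 1 + 4 + 4 = 10 = |G|. Linear characters come from the abelianisation; the 2-dimensional irreps have character r^k -> 2*cos(2*pi*j*k/5), reflections -> 0.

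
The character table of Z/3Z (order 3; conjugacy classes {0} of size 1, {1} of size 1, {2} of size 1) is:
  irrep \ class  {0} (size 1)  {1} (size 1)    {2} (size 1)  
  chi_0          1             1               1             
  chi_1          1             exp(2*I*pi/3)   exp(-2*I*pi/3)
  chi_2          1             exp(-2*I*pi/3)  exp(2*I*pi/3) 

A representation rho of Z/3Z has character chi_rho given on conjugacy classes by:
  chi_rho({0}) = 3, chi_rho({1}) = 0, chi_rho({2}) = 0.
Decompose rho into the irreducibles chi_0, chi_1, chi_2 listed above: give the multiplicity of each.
Multiplicities: chi_0: 1, chi_1: 1, chi_2: 1.

Justification: Use <chi_rho, chi> = (1/|G|) sum_C |C| * chi_rho(C) * conj(chi(C)) with |G| = 3 for each irreducible chi in the table:
  <chi_rho, chi_0> = (1/3)[1*(3)*conj(1) + 1*(0)*conj(1) + 1*(0)*conj(1)]
      = (1/3)[(3) + (0) + (0)] = 3/3 = 1
  <chi_rho, chi_1> = (1/3)[1*(3)*conj(1) + 1*(0)*conj(exp(2*I*pi/3)) + 1*(0)*conj(exp(-2*I*pi/3))]
      = (1/3)[(3) + (0) + (0)] = 3/3 = 1
  <chi_rho, chi_2> = (1/3)[1*(3)*conj(1) + 1*(0)*conj(exp(-2*I*pi/3)) + 1*(0)*conj(exp(2*I*pi/3))]
      = (1/3)[(3) + (0) + (0)] = 3/3 = 1
(Exp terms are combined using exp(i*s)*conj(exp(i*t)) = exp(i*(s-t)), and sums of them are collapsed using the identity that for every m > 1 the m distinct m-th roots of unity sum to 0, e.g. 1 + exp(2*I*pi/3) + exp(-2*I*pi/3) = 0.)
Dimension check: dim(rho) = sum (mult * dim) = 1*1 + 1*1 + 1*1 = 3 = chi_rho(e) = 3.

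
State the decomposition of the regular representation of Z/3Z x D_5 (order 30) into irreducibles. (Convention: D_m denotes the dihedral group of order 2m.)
Each irreducible V_i of dimension d_i appears with multiplicity d_i, i.e. rho_reg = (direct sum over all irreducibles V_i) d_i V_i. The irreducible dimensions for Z/3Z x D_5 are 1, 1, 1, 1, 1, 1, 2, 2, 2, 2, 2, 2: 6 irreducibles of dimension 1, each with multiplicity 1; 6 irreducibles of dimension 2, each with multiplicity 2. Total dimension 6*1*1 + 6*2*2 = 30 = |G|.

General theorem: in the regular representation of a finite group G, each irreducible appears with multiplicity equal to its dimension. Check: dim(rho_reg) = sum d_i^2 = 1 + 1 + 1 + 1 + 1 + 1 + 4 + 4 + 4 + 4 + 4 + 4 = 30 = |G|.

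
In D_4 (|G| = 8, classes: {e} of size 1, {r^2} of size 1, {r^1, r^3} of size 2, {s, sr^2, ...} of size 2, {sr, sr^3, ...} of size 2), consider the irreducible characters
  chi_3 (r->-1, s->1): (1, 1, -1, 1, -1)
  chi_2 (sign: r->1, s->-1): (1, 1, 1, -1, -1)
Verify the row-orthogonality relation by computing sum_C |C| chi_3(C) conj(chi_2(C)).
Sum = 0; so <chi_3, chi_2> = 0 (distinct irreducibles are orthogonal).

Compute term by term over conjugacy classes (|C| * chi_3(C) * conj(chi_2(C))):
  1*(1)*conj(1) + 1*(1)*conj(1) + 2*(-1)*conj(1) + 2*(1)*conj(-1) + 2*(-1)*conj(-1)
  = (1) + (1) + (-2) + (-2) + (2)
  = 0.
Dividing by |G| = 8 gives 0/8 = 0, matching the row-orthogonality relation <chi_3, chi_2> = [chi_3 = chi_2].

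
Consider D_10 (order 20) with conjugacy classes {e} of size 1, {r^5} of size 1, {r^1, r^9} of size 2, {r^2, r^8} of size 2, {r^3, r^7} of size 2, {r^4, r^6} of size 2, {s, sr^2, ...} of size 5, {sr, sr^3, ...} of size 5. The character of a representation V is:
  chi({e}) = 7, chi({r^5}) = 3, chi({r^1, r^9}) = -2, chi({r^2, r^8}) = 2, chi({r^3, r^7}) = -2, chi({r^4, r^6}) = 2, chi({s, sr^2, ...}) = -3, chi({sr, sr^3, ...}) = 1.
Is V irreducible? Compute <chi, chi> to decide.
Not irreducible (reducible): <chi, chi> = 7 > 1.

Reasoning: <chi, chi> = (1/|G|) sum_C |C| * |chi(C)|^2 = (1/20)[1*|7|^2 + 1*|3|^2 + 2*|-2|^2 + 2*|2|^2 + 2*|-2|^2 + 2*|2|^2 + 5*|-3|^2 + 5*|1|^2]
  = (1/20)[(49) + (9) + (8) + (8) + (8) + (8) + (45) + (5)] = 140/20 = 7.
A character is irreducible iff <chi, chi> = 1, so this representation is reducible.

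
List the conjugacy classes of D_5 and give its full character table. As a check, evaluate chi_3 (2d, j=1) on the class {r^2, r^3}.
Conjugacy classes: {e} of size 1, {r^1, r^4} of size 2, {r^2, r^3} of size 2, {s, sr, ..., sr^4} of size 5.
Character table:
  irrep \ class              {e} (size 1)  {r^1, r^4} (size 2)  {r^2, r^3} (size 2)  {s, sr, ..., sr^4} (size 5)
  chi_1 (triv)               1             1                    1                    1                          
  chi_2 (sign: r->1, s->-1)  1             1                    1                    -1                         
  chi_3 (2d, j=1)            2             -1/2 + sqrt(5)/2     -sqrt(5)/2 - 1/2     0                          
  chi_4 (2d, j=2)            2             -sqrt(5)/2 - 1/2     -1/2 + sqrt(5)/2     0                          

Spot check: chi_3 (2d, j=1) on {r^2, r^3} = -sqrt(5)/2 - 1/2.

D_5 has order 2*5 = 10 with 4 conjugacy classes, hence 4 irreducibles. Sum of squared dims 1 + 1 + 4 + 4 = 10 = |G|. Linear characters come from the abelianisation; the 2-dimensional irreps have character r^k -> 2*cos(2*pi*j*k/5), reflections -> 0.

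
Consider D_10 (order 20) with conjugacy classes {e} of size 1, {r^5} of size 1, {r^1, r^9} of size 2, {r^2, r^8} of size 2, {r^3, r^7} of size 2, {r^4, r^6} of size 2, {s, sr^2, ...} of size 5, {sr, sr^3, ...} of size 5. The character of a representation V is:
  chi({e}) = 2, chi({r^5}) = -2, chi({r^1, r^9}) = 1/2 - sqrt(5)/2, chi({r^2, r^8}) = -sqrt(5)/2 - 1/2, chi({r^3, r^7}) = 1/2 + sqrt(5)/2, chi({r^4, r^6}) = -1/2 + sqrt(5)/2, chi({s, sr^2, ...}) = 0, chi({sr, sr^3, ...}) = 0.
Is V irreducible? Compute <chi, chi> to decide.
Irreducible: <chi, chi> = 1.

Argument: <chi, chi> = (1/|G|) sum_C |C| * |chi(C)|^2 = (1/20)[1*|2|^2 + 1*|-2|^2 + 2*|1/2 - sqrt(5)/2|^2 + 2*|-sqrt(5)/2 - 1/2|^2 + 2*|1/2 + sqrt(5)/2|^2 + 2*|-1/2 + sqrt(5)/2|^2 + 5*|0|^2 + 5*|0|^2]
  = (1/20)[(4) + (4) + (3 - sqrt(5)) + (sqrt(5) + 3) + (sqrt(5) + 3) + (3 - sqrt(5)) + (0) + (0)] = 20/20 = 1.
A character is irreducible iff <chi, chi> = 1, so this representation is irreducible.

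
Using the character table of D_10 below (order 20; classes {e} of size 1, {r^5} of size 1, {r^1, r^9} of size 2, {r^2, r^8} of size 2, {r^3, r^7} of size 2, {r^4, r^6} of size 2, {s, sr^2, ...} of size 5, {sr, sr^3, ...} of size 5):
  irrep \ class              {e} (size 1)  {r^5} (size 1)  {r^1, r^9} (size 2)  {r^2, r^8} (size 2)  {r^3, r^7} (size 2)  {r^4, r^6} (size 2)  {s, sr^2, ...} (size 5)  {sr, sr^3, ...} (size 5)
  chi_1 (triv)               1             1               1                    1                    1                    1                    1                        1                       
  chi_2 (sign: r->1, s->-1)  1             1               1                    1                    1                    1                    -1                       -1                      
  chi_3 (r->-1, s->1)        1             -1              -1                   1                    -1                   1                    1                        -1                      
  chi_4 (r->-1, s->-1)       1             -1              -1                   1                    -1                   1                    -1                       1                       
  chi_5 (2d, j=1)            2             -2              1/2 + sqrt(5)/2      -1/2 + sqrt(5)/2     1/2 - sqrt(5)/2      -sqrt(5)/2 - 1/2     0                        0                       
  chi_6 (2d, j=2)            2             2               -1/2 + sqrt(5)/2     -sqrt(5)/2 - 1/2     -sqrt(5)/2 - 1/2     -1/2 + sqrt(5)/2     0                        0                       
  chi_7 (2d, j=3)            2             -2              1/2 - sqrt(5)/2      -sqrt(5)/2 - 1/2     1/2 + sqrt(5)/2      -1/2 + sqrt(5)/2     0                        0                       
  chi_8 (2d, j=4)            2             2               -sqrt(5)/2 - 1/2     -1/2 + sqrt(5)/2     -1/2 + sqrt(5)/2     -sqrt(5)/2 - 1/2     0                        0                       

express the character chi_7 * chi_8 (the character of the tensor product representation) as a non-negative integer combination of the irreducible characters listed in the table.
chi_7 tensor chi_8 = chi_5 + chi_7 (all other irreducibles have multiplicity 0).

Argument: The character of a tensor product is the pointwise product (chi_7 * chi_8)(C) = chi_7(C) * chi_8(C):
  {e}: (2)*(2), {r^5}: (-2)*(2), {r^1, r^9}: (1/2 - sqrt(5)/2)*(-sqrt(5)/2 - 1/2), {r^2, r^8}: (-sqrt(5)/2 - 1/2)*(-1/2 + sqrt(5)/2), {r^3, r^7}: (1/2 + sqrt(5)/2)*(-1/2 + sqrt(5)/2), {r^4, r^6}: (-1/2 + sqrt(5)/2)*(-sqrt(5)/2 - 1/2), {s, sr^2, ...}: (0)*(0), {sr, sr^3, ...}: (0)*(0)
so (chi_7 * chi_8) takes values
  {e} -> 4, {r^5} -> -4, {r^1, r^9} -> 1, {r^2, r^8} -> -1, {r^3, r^7} -> 1, {r^4, r^6} -> -1, {s, sr^2, ...} -> 0, {sr, sr^3, ...} -> 0.
Now take the inner product of this character with each irreducible chi from the table, <chi_7*chi_8, chi> = (1/20) sum_C |C| (chi_7*chi_8)(C) conj(chi(C)):
  <chi_7*chi_8, chi_1> = (1/20)[1*(4)*conj(1) + 1*(-4)*conj(1) + 2*(1)*conj(1) + 2*(-1)*conj(1) + 2*(1)*conj(1) + 2*(-1)*conj(1) + 5*(0)*conj(1) + 5*(0)*conj(1)]
      = (1/20)[(4) + (-4) + (2) + (-2) + (2) + (-2) + (0) + (0)] = 0/20 = 0
  <chi_7*chi_8, chi_2> = (1/20)[1*(4)*conj(1) + 1*(-4)*conj(1) + 2*(1)*conj(1) + 2*(-1)*conj(1) + 2*(1)*conj(1) + 2*(-1)*conj(1) + 5*(0)*conj(-1) + 5*(0)*conj(-1)]
      = (1/20)[(4) + (-4) + (2) + (-2) + (2) + (-2) + (0) + (0)] = 0/20 = 0
  <chi_7*chi_8, chi_3> = (1/20)[1*(4)*conj(1) + 1*(-4)*conj(-1) + 2*(1)*conj(-1) + 2*(-1)*conj(1) + 2*(1)*conj(-1) + 2*(-1)*conj(1) + 5*(0)*conj(1) + 5*(0)*conj(-1)]
      = (1/20)[(4) + (4) + (-2) + (-2) + (-2) + (-2) + (0) + (0)] = 0/20 = 0
  <chi_7*chi_8, chi_4> = (1/20)[1*(4)*conj(1) + 1*(-4)*conj(-1) + 2*(1)*conj(-1) + 2*(-1)*conj(1) + 2*(1)*conj(-1) + 2*(-1)*conj(1) + 5*(0)*conj(-1) + 5*(0)*conj(1)]
      = (1/20)[(4) + (4) + (-2) + (-2) + (-2) + (-2) + (0) + (0)] = 0/20 = 0
  <chi_7*chi_8, chi_5> = (1/20)[1*(4)*conj(2) + 1*(-4)*conj(-2) + 2*(1)*conj(1/2 + sqrt(5)/2) + 2*(-1)*conj(-1/2 + sqrt(5)/2) + 2*(1)*conj(1/2 - sqrt(5)/2) + 2*(-1)*conj(-sqrt(5)/2 - 1/2) + 5*(0)*conj(0) + 5*(0)*conj(0)]
      = (1/20)[(8) + (8) + (1 + sqrt(5)) + (1 - sqrt(5)) + (1 - sqrt(5)) + (1 + sqrt(5)) + (0) + (0)] = 20/20 = 1
  <chi_7*chi_8, chi_6> = (1/20)[1*(4)*conj(2) + 1*(-4)*conj(2) + 2*(1)*conj(-1/2 + sqrt(5)/2) + 2*(-1)*conj(-sqrt(5)/2 - 1/2) + 2*(1)*conj(-sqrt(5)/2 - 1/2) + 2*(-1)*conj(-1/2 + sqrt(5)/2) + 5*(0)*conj(0) + 5*(0)*conj(0)]
      = (1/20)[(8) + (-8) + (-1 + sqrt(5)) + (1 + sqrt(5)) + (-sqrt(5) - 1) + (1 - sqrt(5)) + (0) + (0)] = 0/20 = 0
  <chi_7*chi_8, chi_7> = (1/20)[1*(4)*conj(2) + 1*(-4)*conj(-2) + 2*(1)*conj(1/2 - sqrt(5)/2) + 2*(-1)*conj(-sqrt(5)/2 - 1/2) + 2*(1)*conj(1/2 + sqrt(5)/2) + 2*(-1)*conj(-1/2 + sqrt(5)/2) + 5*(0)*conj(0) + 5*(0)*conj(0)]
      = (1/20)[(8) + (8) + (1 - sqrt(5)) + (1 + sqrt(5)) + (1 + sqrt(5)) + (1 - sqrt(5)) + (0) + (0)] = 20/20 = 1
  <chi_7*chi_8, chi_8> = (1/20)[1*(4)*conj(2) + 1*(-4)*conj(2) + 2*(1)*conj(-sqrt(5)/2 - 1/2) + 2*(-1)*conj(-1/2 + sqrt(5)/2) + 2*(1)*conj(-1/2 + sqrt(5)/2) + 2*(-1)*conj(-sqrt(5)/2 - 1/2) + 5*(0)*conj(0) + 5*(0)*conj(0)]
      = (1/20)[(8) + (-8) + (-sqrt(5) - 1) + (1 - sqrt(5)) + (-1 + sqrt(5)) + (1 + sqrt(5)) + (0) + (0)] = 0/20 = 0
Hence the multiplicities are chi_5: 1, chi_7: 1. Dimension check: dim(chi_7)*dim(chi_8) = 2*2 = 4 and sum (mult * dim) = 1*2 + 1*2 = 4.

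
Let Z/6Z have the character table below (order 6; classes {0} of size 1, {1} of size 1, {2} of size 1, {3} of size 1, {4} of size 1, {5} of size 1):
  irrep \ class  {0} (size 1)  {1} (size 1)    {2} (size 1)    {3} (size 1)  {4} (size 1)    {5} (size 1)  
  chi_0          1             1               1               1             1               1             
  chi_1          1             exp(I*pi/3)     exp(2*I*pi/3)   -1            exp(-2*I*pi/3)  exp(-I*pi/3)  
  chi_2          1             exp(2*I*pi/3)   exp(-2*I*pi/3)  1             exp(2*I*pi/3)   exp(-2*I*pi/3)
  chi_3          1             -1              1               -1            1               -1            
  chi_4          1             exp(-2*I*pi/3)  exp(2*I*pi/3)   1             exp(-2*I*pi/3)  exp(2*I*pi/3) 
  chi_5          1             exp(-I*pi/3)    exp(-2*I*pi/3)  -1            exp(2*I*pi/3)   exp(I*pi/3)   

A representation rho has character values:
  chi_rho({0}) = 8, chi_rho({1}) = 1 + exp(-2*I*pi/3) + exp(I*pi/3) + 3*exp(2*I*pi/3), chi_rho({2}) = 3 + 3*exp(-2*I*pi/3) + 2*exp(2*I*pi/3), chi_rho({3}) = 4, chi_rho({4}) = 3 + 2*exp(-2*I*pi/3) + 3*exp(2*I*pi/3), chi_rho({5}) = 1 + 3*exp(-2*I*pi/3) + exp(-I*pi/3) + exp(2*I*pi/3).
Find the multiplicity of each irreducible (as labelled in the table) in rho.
Multiplicities: chi_0: 2, chi_1: 1, chi_2: 3, chi_3: 1, chi_4: 1, chi_5: 0.

Details: Use <chi_rho, chi> = (1/|G|) sum_C |C| * chi_rho(C) * conj(chi(C)) with |G| = 6 for each irreducible chi in the table:
  <chi_rho, chi_0> = (1/6)[1*(8)*conj(1) + 1*(1 + exp(-2*I*pi/3) + exp(I*pi/3) + 3*exp(2*I*pi/3))*conj(1) + 1*(3 + 3*exp(-2*I*pi/3) + 2*exp(2*I*pi/3))*conj(1) + 1*(4)*conj(1) + 1*(3 + 2*exp(-2*I*pi/3) + 3*exp(2*I*pi/3))*conj(1) + 1*(1 + 3*exp(-2*I*pi/3) + exp(-I*pi/3) + exp(2*I*pi/3))*conj(1)]
      = (1/6)[(8) + (1 + exp(-2*I*pi/3) + exp(I*pi/3) + 3*exp(2*I*pi/3)) + (3 + 3*exp(-2*I*pi/3) + 2*exp(2*I*pi/3)) + (4) + (3 + 2*exp(-2*I*pi/3) + 3*exp(2*I*pi/3)) + (1 + 3*exp(-2*I*pi/3) + exp(-I*pi/3) + exp(2*I*pi/3))] = 12/6 = 2
  <chi_rho, chi_1> = (1/6)[1*(8)*conj(1) + 1*(1 + exp(-2*I*pi/3) + exp(I*pi/3) + 3*exp(2*I*pi/3))*conj(exp(I*pi/3)) + 1*(3 + 3*exp(-2*I*pi/3) + 2*exp(2*I*pi/3))*conj(exp(2*I*pi/3)) + 1*(4)*conj(-1) + 1*(3 + 2*exp(-2*I*pi/3) + 3*exp(2*I*pi/3))*conj(exp(-2*I*pi/3)) + 1*(1 + 3*exp(-2*I*pi/3) + exp(-I*pi/3) + exp(2*I*pi/3))*conj(exp(-I*pi/3))]
      = (1/6)[(8) + (exp(-I*pi/3) + 3*exp(I*pi/3)) + (-1) + (-4) + (-1) + (3*exp(-I*pi/3) + exp(I*pi/3))] = 6/6 = 1
  <chi_rho, chi_2> = (1/6)[1*(8)*conj(1) + 1*(1 + exp(-2*I*pi/3) + exp(I*pi/3) + 3*exp(2*I*pi/3))*conj(exp(2*I*pi/3)) + 1*(3 + 3*exp(-2*I*pi/3) + 2*exp(2*I*pi/3))*conj(exp(-2*I*pi/3)) + 1*(4)*conj(1) + 1*(3 + 2*exp(-2*I*pi/3) + 3*exp(2*I*pi/3))*conj(exp(2*I*pi/3)) + 1*(1 + 3*exp(-2*I*pi/3) + exp(-I*pi/3) + exp(2*I*pi/3))*conj(exp(-2*I*pi/3))]
      = (1/6)[(8) + (3 + exp(-2*I*pi/3) + exp(-I*pi/3) + exp(2*I*pi/3)) + (3 + 2*exp(-2*I*pi/3) + 3*exp(2*I*pi/3)) + (4) + (3 + 3*exp(-2*I*pi/3) + 2*exp(2*I*pi/3)) + (3 + exp(-2*I*pi/3) + exp(2*I*pi/3) + exp(I*pi/3))] = 18/6 = 3
  <chi_rho, chi_3> = (1/6)[1*(8)*conj(1) + 1*(1 + exp(-2*I*pi/3) + exp(I*pi/3) + 3*exp(2*I*pi/3))*conj(-1) + 1*(3 + 3*exp(-2*I*pi/3) + 2*exp(2*I*pi/3))*conj(1) + 1*(4)*conj(-1) + 1*(3 + 2*exp(-2*I*pi/3) + 3*exp(2*I*pi/3))*conj(1) + 1*(1 + 3*exp(-2*I*pi/3) + exp(-I*pi/3) + exp(2*I*pi/3))*conj(-1)]
      = (1/6)[(8) + (-1 - 3*exp(2*I*pi/3) - exp(I*pi/3) - exp(-2*I*pi/3)) + (3 + 3*exp(-2*I*pi/3) + 2*exp(2*I*pi/3)) + (-4) + (3 + 2*exp(-2*I*pi/3) + 3*exp(2*I*pi/3)) + (-1 - exp(2*I*pi/3) - exp(-I*pi/3) - 3*exp(-2*I*pi/3))] = 6/6 = 1
  <chi_rho, chi_4> = (1/6)[1*(8)*conj(1) + 1*(1 + exp(-2*I*pi/3) + exp(I*pi/3) + 3*exp(2*I*pi/3))*conj(exp(-2*I*pi/3)) + 1*(3 + 3*exp(-2*I*pi/3) + 2*exp(2*I*pi/3))*conj(exp(2*I*pi/3)) + 1*(4)*conj(1) + 1*(3 + 2*exp(-2*I*pi/3) + 3*exp(2*I*pi/3))*conj(exp(-2*I*pi/3)) + 1*(1 + 3*exp(-2*I*pi/3) + exp(-I*pi/3) + exp(2*I*pi/3))*conj(exp(2*I*pi/3))]
      = (1/6)[(8) + (3*exp(-2*I*pi/3) + exp(2*I*pi/3)) + (-1) + (4) + (-1) + (exp(-2*I*pi/3) + 3*exp(2*I*pi/3))] = 6/6 = 1
  <chi_rho, chi_5> = (1/6)[1*(8)*conj(1) + 1*(1 + exp(-2*I*pi/3) + exp(I*pi/3) + 3*exp(2*I*pi/3))*conj(exp(-I*pi/3)) + 1*(3 + 3*exp(-2*I*pi/3) + 2*exp(2*I*pi/3))*conj(exp(-2*I*pi/3)) + 1*(4)*conj(-1) + 1*(3 + 2*exp(-2*I*pi/3) + 3*exp(2*I*pi/3))*conj(exp(2*I*pi/3)) + 1*(1 + 3*exp(-2*I*pi/3) + exp(-I*pi/3) + exp(2*I*pi/3))*conj(exp(I*pi/3))]
      = (1/6)[(8) + (-3 + exp(-I*pi/3) + exp(2*I*pi/3) + exp(I*pi/3)) + (3 + 2*exp(-2*I*pi/3) + 3*exp(2*I*pi/3)) + (-4) + (3 + 3*exp(-2*I*pi/3) + 2*exp(2*I*pi/3)) + (-3 + exp(-2*I*pi/3) + exp(-I*pi/3) + exp(I*pi/3))] = 0/6 = 0
(Exp terms are combined using exp(i*s)*conj(exp(i*t)) = exp(i*(s-t)), and sums of them are collapsed using the identity that for every m > 1 the m distinct m-th roots of unity sum to 0, e.g. 1 + exp(2*I*pi/3) + exp(-2*I*pi/3) = 0.)
Dimension check: dim(rho) = sum (mult * dim) = 2*1 + 1*1 + 3*1 + 1*1 + 1*1 + 0*1 = 8 = chi_rho(e) = 8.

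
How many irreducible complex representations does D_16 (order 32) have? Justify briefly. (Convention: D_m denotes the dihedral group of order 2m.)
11

Solution. The number of irreducible complex representations of a finite group equals its number of conjugacy classes. D_16 has 11 conjugacy classes (n/2 + 3 for n even), so D_16 (order 32) has exactly 11 irreducible complex representations.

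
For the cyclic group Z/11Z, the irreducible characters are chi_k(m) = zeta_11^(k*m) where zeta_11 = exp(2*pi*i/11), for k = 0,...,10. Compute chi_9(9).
chi_9(9) = zeta_11^81 = exp(8*I*pi/11)

Proof sketch: chi_9(9) = zeta_11^(9*9) = zeta_11^81. Since zeta_11^11 = 1, this equals zeta_11^4 = exp(2*pi*i*4/11) = exp(8*I*pi/11).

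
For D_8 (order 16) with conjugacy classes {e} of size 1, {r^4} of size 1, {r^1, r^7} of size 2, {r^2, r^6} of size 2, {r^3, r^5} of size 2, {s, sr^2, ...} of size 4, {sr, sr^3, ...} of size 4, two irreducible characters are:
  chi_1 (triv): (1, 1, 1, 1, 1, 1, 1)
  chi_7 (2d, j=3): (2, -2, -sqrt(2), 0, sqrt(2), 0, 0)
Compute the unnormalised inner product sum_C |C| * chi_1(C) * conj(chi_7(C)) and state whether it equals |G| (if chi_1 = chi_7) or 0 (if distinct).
Sum = 0; so <chi_1, chi_7> = 0 (distinct irreducibles are orthogonal).

Argument: Compute term by term over conjugacy classes (|C| * chi_1(C) * conj(chi_7(C))):
  1*(1)*conj(2) + 1*(1)*conj(-2) + 2*(1)*conj(-sqrt(2)) + 2*(1)*conj(0) + 2*(1)*conj(sqrt(2)) + 4*(1)*conj(0) + 4*(1)*conj(0)
  = (2) + (-2) + (-2*sqrt(2)) + (0) + (2*sqrt(2)) + (0) + (0)
  = 0.
Dividing by |G| = 16 gives 0/16 = 0, matching the row-orthogonality relation <chi_1, chi_7> = [chi_1 = chi_7].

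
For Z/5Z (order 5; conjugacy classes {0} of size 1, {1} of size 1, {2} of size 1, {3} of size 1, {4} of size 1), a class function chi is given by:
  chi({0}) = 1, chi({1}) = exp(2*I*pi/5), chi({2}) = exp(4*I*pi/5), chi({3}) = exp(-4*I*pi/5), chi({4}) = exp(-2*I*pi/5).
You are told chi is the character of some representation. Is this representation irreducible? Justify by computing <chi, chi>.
Irreducible: <chi, chi> = 1.

Proof sketch: <chi, chi> = (1/|G|) sum_C |C| * |chi(C)|^2 = (1/5)[1*|1|^2 + 1*|exp(2*I*pi/5)|^2 + 1*|exp(4*I*pi/5)|^2 + 1*|exp(-4*I*pi/5)|^2 + 1*|exp(-2*I*pi/5)|^2]
  = (1/5)[(1) + (1) + (1) + (1) + (1)] = 5/5 = 1.
(Exp terms are combined using exp(i*s)*conj(exp(i*t)) = exp(i*(s-t)), and sums of them are collapsed using the identity that for every m > 1 the m distinct m-th roots of unity sum to 0, e.g. 1 + exp(2*I*pi/3) + exp(-2*I*pi/3) = 0.)
A character is irreducible iff <chi, chi> = 1, so this representation is irreducible.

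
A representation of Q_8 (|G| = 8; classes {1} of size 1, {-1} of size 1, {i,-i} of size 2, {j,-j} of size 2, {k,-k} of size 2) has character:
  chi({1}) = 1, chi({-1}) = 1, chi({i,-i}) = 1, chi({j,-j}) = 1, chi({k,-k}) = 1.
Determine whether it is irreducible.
Irreducible: <chi, chi> = 1.

Reasoning: <chi, chi> = (1/|G|) sum_C |C| * |chi(C)|^2 = (1/8)[1*|1|^2 + 1*|1|^2 + 2*|1|^2 + 2*|1|^2 + 2*|1|^2]
  = (1/8)[(1) + (1) + (2) + (2) + (2)] = 8/8 = 1.
A character is irreducible iff <chi, chi> = 1, so this representation is irreducible.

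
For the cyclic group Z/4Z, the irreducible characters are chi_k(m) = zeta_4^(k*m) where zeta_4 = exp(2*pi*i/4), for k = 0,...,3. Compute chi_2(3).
chi_2(3) = zeta_4^6 = -1

Derivation: chi_2(3) = zeta_4^(2*3) = zeta_4^6. Since zeta_4^4 = 1, this equals zeta_4^2 = exp(2*pi*i*2/4) = -1.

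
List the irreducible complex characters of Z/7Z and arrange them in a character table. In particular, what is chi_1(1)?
Character table of Z/7Z (irreps indexed chi_0,...,chi_6 with chi_k(m) = zeta_7^(k*m), zeta_7 = exp(2*pi*i/7)):
  irrep \ class  {0} (size 1)  {1} (size 1)    {2} (size 1)    {3} (size 1)    {4} (size 1)    {5} (size 1)    {6} (size 1)  
  chi_0          1             1               1               1               1               1               1             
  chi_1          1             exp(2*I*pi/7)   exp(4*I*pi/7)   exp(6*I*pi/7)   exp(-6*I*pi/7)  exp(-4*I*pi/7)  exp(-2*I*pi/7)
  chi_2          1             exp(4*I*pi/7)   exp(-6*I*pi/7)  exp(-2*I*pi/7)  exp(2*I*pi/7)   exp(6*I*pi/7)   exp(-4*I*pi/7)
  chi_3          1             exp(6*I*pi/7)   exp(-2*I*pi/7)  exp(4*I*pi/7)   exp(-4*I*pi/7)  exp(2*I*pi/7)   exp(-6*I*pi/7)
  chi_4          1             exp(-6*I*pi/7)  exp(2*I*pi/7)   exp(-4*I*pi/7)  exp(4*I*pi/7)   exp(-2*I*pi/7)  exp(6*I*pi/7) 
  chi_5          1             exp(-4*I*pi/7)  exp(6*I*pi/7)   exp(2*I*pi/7)   exp(-2*I*pi/7)  exp(-6*I*pi/7)  exp(4*I*pi/7) 
  chi_6          1             exp(-2*I*pi/7)  exp(-4*I*pi/7)  exp(-6*I*pi/7)  exp(6*I*pi/7)   exp(4*I*pi/7)   exp(2*I*pi/7) 

Spot check: chi_1(1) = zeta_7^(1*1) = zeta_7^1 = exp(2*I*pi/7).

Solution. Z/7Z is abelian, so all 7 irreducible complex representations are 1-dimensional. They are given by chi_k(m) = zeta_7^(k*m) for k = 0,...,6. Row orthogonality: sum_m chi_k(m) conj(chi_l(m)) = 7 * [k = l].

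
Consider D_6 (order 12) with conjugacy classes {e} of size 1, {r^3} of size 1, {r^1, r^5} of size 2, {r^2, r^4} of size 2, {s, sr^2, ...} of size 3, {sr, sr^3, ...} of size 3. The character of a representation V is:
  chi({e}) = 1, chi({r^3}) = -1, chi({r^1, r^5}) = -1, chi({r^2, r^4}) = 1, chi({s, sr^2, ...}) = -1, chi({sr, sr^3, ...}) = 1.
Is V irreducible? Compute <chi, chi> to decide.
Irreducible: <chi, chi> = 1.

Explanation: <chi, chi> = (1/|G|) sum_C |C| * |chi(C)|^2 = (1/12)[1*|1|^2 + 1*|-1|^2 + 2*|-1|^2 + 2*|1|^2 + 3*|-1|^2 + 3*|1|^2]
  = (1/12)[(1) + (1) + (2) + (2) + (3) + (3)] = 12/12 = 1.
A character is irreducible iff <chi, chi> = 1, so this representation is irreducible.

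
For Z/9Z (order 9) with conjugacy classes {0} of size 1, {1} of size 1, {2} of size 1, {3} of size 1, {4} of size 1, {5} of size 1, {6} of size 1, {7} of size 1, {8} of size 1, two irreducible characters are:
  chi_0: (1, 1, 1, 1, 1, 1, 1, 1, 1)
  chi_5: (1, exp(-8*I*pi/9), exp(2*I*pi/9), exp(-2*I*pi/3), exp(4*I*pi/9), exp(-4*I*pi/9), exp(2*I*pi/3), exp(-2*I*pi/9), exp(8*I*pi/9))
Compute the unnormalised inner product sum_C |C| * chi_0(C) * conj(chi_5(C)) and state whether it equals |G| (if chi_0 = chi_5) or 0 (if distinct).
Sum = 0; so <chi_0, chi_5> = 0 (distinct irreducibles are orthogonal).

Argument: Compute term by term over conjugacy classes (|C| * chi_0(C) * conj(chi_5(C))):
  1*(1)*conj(1) + 1*(1)*conj(exp(-8*I*pi/9)) + 1*(1)*conj(exp(2*I*pi/9)) + 1*(1)*conj(exp(-2*I*pi/3)) + 1*(1)*conj(exp(4*I*pi/9)) + 1*(1)*conj(exp(-4*I*pi/9)) + 1*(1)*conj(exp(2*I*pi/3)) + 1*(1)*conj(exp(-2*I*pi/9)) + 1*(1)*conj(exp(8*I*pi/9))
  = (1) + (exp(8*I*pi/9)) + (exp(-2*I*pi/9)) + (exp(2*I*pi/3)) + (exp(-4*I*pi/9)) + (exp(4*I*pi/9)) + (exp(-2*I*pi/3)) + (exp(2*I*pi/9)) + (exp(-8*I*pi/9))
  = 0.
(Exp terms are combined using exp(i*s)*conj(exp(i*t)) = exp(i*(s-t)), and sums of them are collapsed using the identity that for every m > 1 the m distinct m-th roots of unity sum to 0, e.g. 1 + exp(2*I*pi/3) + exp(-2*I*pi/3) = 0.)
Dividing by |G| = 9 gives 0/9 = 0, matching the row-orthogonality relation <chi_0, chi_5> = [chi_0 = chi_5].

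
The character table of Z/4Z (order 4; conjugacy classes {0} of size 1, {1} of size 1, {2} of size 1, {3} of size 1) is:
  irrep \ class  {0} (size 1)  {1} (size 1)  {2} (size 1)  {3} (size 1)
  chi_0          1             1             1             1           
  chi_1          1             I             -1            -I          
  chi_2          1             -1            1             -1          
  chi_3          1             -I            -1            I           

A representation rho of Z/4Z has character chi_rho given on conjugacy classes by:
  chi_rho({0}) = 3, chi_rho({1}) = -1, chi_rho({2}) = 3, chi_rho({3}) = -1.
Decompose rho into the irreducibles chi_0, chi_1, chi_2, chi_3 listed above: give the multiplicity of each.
Multiplicities: chi_0: 1, chi_1: 0, chi_2: 2, chi_3: 0.

Reasoning: Use <chi_rho, chi> = (1/|G|) sum_C |C| * chi_rho(C) * conj(chi(C)) with |G| = 4 for each irreducible chi in the table:
  <chi_rho, chi_0> = (1/4)[1*(3)*conj(1) + 1*(-1)*conj(1) + 1*(3)*conj(1) + 1*(-1)*conj(1)]
      = (1/4)[(3) + (-1) + (3) + (-1)] = 4/4 = 1
  <chi_rho, chi_1> = (1/4)[1*(3)*conj(1) + 1*(-1)*conj(I) + 1*(3)*conj(-1) + 1*(-1)*conj(-I)]
      = (1/4)[(3) + (I) + (-3) + (-I)] = 0/4 = 0
  <chi_rho, chi_2> = (1/4)[1*(3)*conj(1) + 1*(-1)*conj(-1) + 1*(3)*conj(1) + 1*(-1)*conj(-1)]
      = (1/4)[(3) + (1) + (3) + (1)] = 8/4 = 2
  <chi_rho, chi_3> = (1/4)[1*(3)*conj(1) + 1*(-1)*conj(-I) + 1*(3)*conj(-1) + 1*(-1)*conj(I)]
      = (1/4)[(3) + (-I) + (-3) + (I)] = 0/4 = 0
(Exp terms are combined using exp(i*s)*conj(exp(i*t)) = exp(i*(s-t)), and sums of them are collapsed using the identity that for every m > 1 the m distinct m-th roots of unity sum to 0, e.g. 1 + exp(2*I*pi/3) + exp(-2*I*pi/3) = 0.)
Dimension check: dim(rho) = sum (mult * dim) = 1*1 + 0*1 + 2*1 + 0*1 = 3 = chi_rho(e) = 3.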